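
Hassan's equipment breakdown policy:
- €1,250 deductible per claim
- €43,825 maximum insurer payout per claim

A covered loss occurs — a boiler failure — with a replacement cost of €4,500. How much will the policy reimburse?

After the deductible, €4,500 − €1,250 = €3,250 remains.
€3,250 is within the €43,825 limit, so the insurer pays €3,250.

€3,250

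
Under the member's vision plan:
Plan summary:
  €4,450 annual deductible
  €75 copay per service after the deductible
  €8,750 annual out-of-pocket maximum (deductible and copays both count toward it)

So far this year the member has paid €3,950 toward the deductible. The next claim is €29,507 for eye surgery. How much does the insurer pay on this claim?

Remaining deductible: €4,450 − €3,950 = €500.
That leaves €29,507 − €500 = €29,007 for the copay.
Copay on this service: €75.
Member responsibility before any cap: €500 + €75 = €575.
Total out-of-pocket so far would be €3,950 + €575 = €4,525, below the €8,750 cap — no reduction.
The insurer covers the remainder: €29,507 − €575 = €28,932.

€28,932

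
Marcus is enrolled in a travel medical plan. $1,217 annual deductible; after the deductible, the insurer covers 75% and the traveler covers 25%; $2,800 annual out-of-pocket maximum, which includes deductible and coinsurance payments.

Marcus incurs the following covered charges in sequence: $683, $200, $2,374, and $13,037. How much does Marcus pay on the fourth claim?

Claim 1 — $683: entire amount goes to the deductible. Cost to traveler: $683. OOP to date $683.
Claim 2 — $200: fully absorbed by the deductible. Traveler pays $200; OOP now $883.
Claim 3 — $2,374: $334 to deductible, leaving $2,040; traveler's 25% is $510. Cost to traveler: $844. OOP to date $1,727.
Claim 4 — $13,037: 25% coinsurance on $13,037 = $3,259.25. OOP would hit $4,986.25 > $2,800, so the cap limits the traveler to $2,800 − $1,727 = $1,073.

$1,073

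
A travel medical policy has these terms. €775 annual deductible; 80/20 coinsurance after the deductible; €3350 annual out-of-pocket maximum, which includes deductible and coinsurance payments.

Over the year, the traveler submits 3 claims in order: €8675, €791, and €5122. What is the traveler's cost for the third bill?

Bill 1, €8675: deductible takes €775, €7900 remains; traveler's 20% is €1580. Cost to traveler: €2355. OOP to date €2355.
Bill 2, €791: 20% coinsurance on €791 = €158.20. Cost to traveler: €158.20. OOP to date €2513.20.
Bill 3, €5122: deductible met; 20% of €5122 = €1024.40. OOP would hit €3537.60 > €3350, so the cap limits the traveler to €3350 − €2513.20 = €836.80.

€836.80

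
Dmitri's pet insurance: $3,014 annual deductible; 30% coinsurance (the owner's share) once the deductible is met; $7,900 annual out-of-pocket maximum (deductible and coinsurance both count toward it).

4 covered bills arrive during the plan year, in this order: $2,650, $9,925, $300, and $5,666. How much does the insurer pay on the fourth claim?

Bill 1, $2,650: fully absorbed by the deductible. Cost to owner: $2,650. OOP to date $2,650. Insurer: $2,650 − $2,650 = $0.
Bill 2, $9,925: deductible takes $364, $9,561 remains; coinsurance $9,561 × 30% = $2,868.30. Owner owes $3,232.30 (running OOP $5,882.30). Insurer: $9,925 − $3,232.30 = $6,692.70.
Bill 3, $300: deductible already satisfied, so owner's share is 30% × $300 = $90. Owner pays $90; OOP now $5,972.30. Insurer: $300 − $90 = $210.
Bill 4, $5,666: deductible met; 30% of $5,666 = $1,699.80. Owner pays $1,699.80; OOP now $7,672.10. Insurer: $5,666 − $1,699.80 = $3,966.20.

$3,966.20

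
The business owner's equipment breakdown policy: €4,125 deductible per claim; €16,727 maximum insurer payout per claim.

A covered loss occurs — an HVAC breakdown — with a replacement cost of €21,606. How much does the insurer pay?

Subtract the deductible: €21,606 − €4,125 = €17,481.
€17,481 exceeds the €16,727 limit, so the insurer pays the limit: €16,727.

€16,727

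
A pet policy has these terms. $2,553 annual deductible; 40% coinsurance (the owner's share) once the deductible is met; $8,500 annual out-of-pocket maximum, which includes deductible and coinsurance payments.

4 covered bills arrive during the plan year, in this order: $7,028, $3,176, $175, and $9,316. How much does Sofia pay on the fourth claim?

Claim 1 ($7,028): $2,553 finishes the deductible; $4,475 goes to coinsurance; owner's 40% is $1,790. Owner owes $4,343 (running OOP $4,343).
Claim 2 ($3,176): deductible met; 40% of $3,176 = $1,270.40. Owner pays $1,270.40; OOP now $5,613.40.
Claim 3 ($175): 40% coinsurance on $175 = $70. Owner pays $70; OOP now $5,683.40.
Claim 4 ($9,316): 40% coinsurance on $9,316 = $3,726.40. That would push OOP to $9,409.80, over the $8,500 cap, so owner pays $8,500 − $5,683.40 = $2,816.60.

$2,816.60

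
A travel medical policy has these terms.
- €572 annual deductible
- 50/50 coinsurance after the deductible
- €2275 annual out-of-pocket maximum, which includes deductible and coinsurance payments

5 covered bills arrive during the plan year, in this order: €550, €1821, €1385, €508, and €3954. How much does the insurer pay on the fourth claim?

€397

Claim 1 (€550): fully absorbed by the deductible. Traveler pays €550; OOP now €550. Insurer: €550 − €550 = €0.
Claim 2 (€1821): €22 finishes the deductible; €1799 goes to coinsurance; 50% of €1799 = €899.50. Cost to traveler: €921.50. OOP to date €1471.50. Plan pays €1821 − €921.50 = €899.50.
Claim 3 (€1385): deductible met; 50% of €1385 = €692.50. Traveler owes €692.50 (running OOP €2164). Plan pays €1385 − €692.50 = €692.50.
Claim 4 (€508): deductible met; 50% of €508 = €254. Adding that to €2164 gives €2418, past the €2275 cap; traveler pays only €2275 − €2164 = €111. Plan pays €508 − €111 = €397.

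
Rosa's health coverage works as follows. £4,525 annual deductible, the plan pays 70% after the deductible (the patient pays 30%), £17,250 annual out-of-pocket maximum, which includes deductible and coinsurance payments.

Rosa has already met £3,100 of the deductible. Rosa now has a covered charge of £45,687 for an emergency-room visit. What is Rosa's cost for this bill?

£14,150

£3,100 of the £4,525 deductible is already met, leaving £1,425.
After the £1,425 deductible portion, £45,687 − £1,425 = £44,262 is subject to coinsurance.
Patient's 30% share of £44,262 is £13,278.60.
Patient responsibility before any cap: £1,425 + £13,278.60 = £14,703.60.
That would bring total out-of-pocket to £17,803.60, past the £17,250 cap. The patient is capped at £17,250 − £3,100 = £14,150 on this claim.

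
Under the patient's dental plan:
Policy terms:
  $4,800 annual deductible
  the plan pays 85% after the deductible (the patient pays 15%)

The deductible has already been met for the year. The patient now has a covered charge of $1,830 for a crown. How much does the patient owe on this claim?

$274.50

The deductible is already satisfied, so the full bill goes to coinsurance.
Patient's 15% share of $1,830 is $274.50.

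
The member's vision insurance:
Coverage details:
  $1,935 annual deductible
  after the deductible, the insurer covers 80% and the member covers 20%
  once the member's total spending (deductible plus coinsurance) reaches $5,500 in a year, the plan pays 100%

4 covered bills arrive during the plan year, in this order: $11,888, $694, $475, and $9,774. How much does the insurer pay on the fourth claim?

$8,433.40

Bill 1, $11,888: deductible takes $1,935, $9,953 remains; member's 20% is $1,990.60. Member owes $3,925.60 (running OOP $3,925.60). Insurer: $11,888 − $3,925.60 = $7,962.40.
Bill 2, $694: deductible already satisfied, so member's share is 20% × $694 = $138.80. Cost to member: $138.80. OOP to date $4,064.40. Insurer: $694 − $138.80 = $555.20.
Bill 3, $475: 20% coinsurance on $475 = $95. Member pays $95; OOP now $4,159.40. Plan pays $475 − $95 = $380.
Bill 4, $9,774: 20% coinsurance on $9,774 = $1,954.80. Adding that to $4,159.40 gives $6,114.20, past the $5,500 cap; member pays only $5,500 − $4,159.40 = $1,340.60. Plan pays $9,774 − $1,340.60 = $8,433.40.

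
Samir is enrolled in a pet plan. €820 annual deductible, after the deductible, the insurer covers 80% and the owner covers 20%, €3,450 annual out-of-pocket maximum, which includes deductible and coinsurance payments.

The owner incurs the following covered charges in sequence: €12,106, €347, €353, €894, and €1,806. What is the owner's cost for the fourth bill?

€178.80

#1 (€12,106): €820 finishes the deductible; €11,286 goes to coinsurance; owner's 20% is €2,257.20. Owner pays €3,077.20; OOP now €3,077.20.
#2 (€347): 20% coinsurance on €347 = €69.40. Owner owes €69.40 (running OOP €3,146.60).
#3 (€353): 20% coinsurance on €353 = €70.60. Owner owes €70.60 (running OOP €3,217.20).
#4 (€894): 20% coinsurance on €894 = €178.80. Owner pays €178.80; OOP now €3,396.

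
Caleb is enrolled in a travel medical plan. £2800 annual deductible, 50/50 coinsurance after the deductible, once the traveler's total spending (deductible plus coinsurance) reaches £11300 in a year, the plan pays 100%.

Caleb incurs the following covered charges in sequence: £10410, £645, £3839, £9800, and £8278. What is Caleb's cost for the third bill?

Bill 1, £10410: £2800 to deductible, leaving £7610; 50% of £7610 = £3805. Traveler owes £6605 (running OOP £6605).
Bill 2, £645: 50% coinsurance on £645 = £322.50. Cost to traveler: £322.50. OOP to date £6927.50.
Bill 3, £3839: deductible met; 50% of £3839 = £1919.50. Traveler pays £1919.50; OOP now £8847.

£1919.50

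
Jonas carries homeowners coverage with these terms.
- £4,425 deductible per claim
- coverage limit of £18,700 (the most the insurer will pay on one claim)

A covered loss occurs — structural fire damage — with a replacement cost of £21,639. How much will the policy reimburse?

Less the £4,425 deductible: £21,639 − £4,425 = £17,214.
£17,214 is within the £18,700 limit, so the insurer pays £17,214.

£17,214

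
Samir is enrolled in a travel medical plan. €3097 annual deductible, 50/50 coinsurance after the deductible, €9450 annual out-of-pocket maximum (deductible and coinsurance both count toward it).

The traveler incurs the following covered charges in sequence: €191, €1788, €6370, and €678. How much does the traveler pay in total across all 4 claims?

€6062

Claim 1 (€191): all of it applies to the deductible. Cost to traveler: €191. OOP to date €191.
Claim 2 (€1788): fully absorbed by the deductible. Cost to traveler: €1788. OOP to date €1979.
Claim 3 (€6370): €1118 finishes the deductible; €5252 goes to coinsurance; 50% of €5252 = €2626. Cost to traveler: €3744. OOP to date €5723.
Claim 4 (€678): 50% coinsurance on €678 = €339. Traveler pays €339; OOP now €6062.
Summing the traveler's payments: €191 + €1788 + €3744 + €339 = €6062.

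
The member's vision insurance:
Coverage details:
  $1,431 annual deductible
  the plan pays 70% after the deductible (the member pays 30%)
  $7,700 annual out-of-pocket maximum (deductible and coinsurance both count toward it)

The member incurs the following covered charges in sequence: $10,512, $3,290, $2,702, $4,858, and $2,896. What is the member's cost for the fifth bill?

Claim 1 — $10,512: $1,431 finishes the deductible; $9,081 goes to coinsurance; coinsurance $9,081 × 30% = $2,724.30. Member pays $4,155.30; OOP now $4,155.30.
Claim 2 — $3,290: deductible already satisfied, so member's share is 30% × $3,290 = $987. Member owes $987 (running OOP $5,142.30).
Claim 3 — $2,702: 30% coinsurance on $2,702 = $810.60. Cost to member: $810.60. OOP to date $5,952.90.
Claim 4 — $4,858: deductible already satisfied, so member's share is 30% × $4,858 = $1,457.40. Cost to member: $1,457.40. OOP to date $7,410.30.
Claim 5 — $2,896: 30% coinsurance on $2,896 = $868.80. OOP would hit $8,279.10 > $7,700, so the cap limits the member to $7,700 − $7,410.30 = $289.70.

$289.70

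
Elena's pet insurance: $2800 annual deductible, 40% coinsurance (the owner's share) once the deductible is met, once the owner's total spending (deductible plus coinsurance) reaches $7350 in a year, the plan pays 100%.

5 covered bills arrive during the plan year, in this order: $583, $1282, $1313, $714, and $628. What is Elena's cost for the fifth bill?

$251.20

Claim 1 ($583): all of it applies to the deductible. Owner owes $583 (running OOP $583).
Claim 2 ($1282): entire amount goes to the deductible. Cost to owner: $1282. OOP to date $1865.
Claim 3 ($1313): deductible takes $935, $378 remains; owner's 40% is $151.20. Owner owes $1086.20 (running OOP $2951.20).
Claim 4 ($714): deductible met; 40% of $714 = $285.60. Owner pays $285.60; OOP now $3236.80.
Claim 5 ($628): deductible met; 40% of $628 = $251.20. Owner pays $251.20; OOP now $3488.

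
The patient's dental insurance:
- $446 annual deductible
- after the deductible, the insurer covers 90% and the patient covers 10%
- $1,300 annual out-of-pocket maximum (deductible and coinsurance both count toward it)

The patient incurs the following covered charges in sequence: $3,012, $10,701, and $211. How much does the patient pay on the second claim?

$597.40

Claim 1 ($3,012): deductible takes $446, $2,566 remains; patient's 10% is $256.60. Patient pays $702.60; OOP now $702.60.
Claim 2 ($10,701): 10% coinsurance on $10,701 = $1,070.10. OOP would hit $1,772.70 > $1,300, so the cap limits the patient to $1,300 − $702.60 = $597.40.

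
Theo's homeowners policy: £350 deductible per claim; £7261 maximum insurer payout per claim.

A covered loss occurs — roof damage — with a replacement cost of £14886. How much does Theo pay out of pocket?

£7625

After the deductible, £14886 − £350 = £14536 remains.
Since £14536 > £7261, the payout is capped at £7261.
The homeowner bears the rest of the original loss: £14886 − £7261 = £7625.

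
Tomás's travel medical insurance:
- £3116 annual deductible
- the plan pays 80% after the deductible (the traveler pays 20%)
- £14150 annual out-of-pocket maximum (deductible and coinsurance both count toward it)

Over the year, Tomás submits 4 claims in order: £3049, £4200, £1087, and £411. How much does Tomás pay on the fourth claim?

£82.20

#1 (£3049): fully absorbed by the deductible. Traveler owes £3049 (running OOP £3049).
#2 (£4200): £67 finishes the deductible; £4133 goes to coinsurance; traveler's 20% is £826.60. Traveler pays £893.60; OOP now £3942.60.
#3 (£1087): deductible met; 20% of £1087 = £217.40. Traveler owes £217.40 (running OOP £4160).
#4 (£411): 20% coinsurance on £411 = £82.20. Traveler pays £82.20; OOP now £4242.20.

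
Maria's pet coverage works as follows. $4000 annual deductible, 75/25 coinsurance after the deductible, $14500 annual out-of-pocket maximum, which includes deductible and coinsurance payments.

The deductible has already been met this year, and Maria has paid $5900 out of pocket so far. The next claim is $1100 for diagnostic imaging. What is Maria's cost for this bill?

With the deductible met, the entire $1100 is subject to coinsurance.
Owner's 25% share of $1100 is $275.
Total out-of-pocket so far would be $5900 + $275 = $6175, below the $14500 cap — no reduction.

$275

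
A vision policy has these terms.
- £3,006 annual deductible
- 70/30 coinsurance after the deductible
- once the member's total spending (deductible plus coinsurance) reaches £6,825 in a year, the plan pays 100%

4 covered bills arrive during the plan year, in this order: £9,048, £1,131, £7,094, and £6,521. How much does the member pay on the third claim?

Bill 1, £9,048: £3,006 to deductible, leaving £6,042; member's 30% is £1,812.60. Member pays £4,818.60; OOP now £4,818.60.
Bill 2, £1,131: deductible met; 30% of £1,131 = £339.30. Member owes £339.30 (running OOP £5,157.90).
Bill 3, £7,094: deductible met; 30% of £7,094 = £2,128.20. Adding that to £5,157.90 gives £7,286.10, past the £6,825 cap; member pays only £6,825 − £5,157.90 = £1,667.10.

£1,667.10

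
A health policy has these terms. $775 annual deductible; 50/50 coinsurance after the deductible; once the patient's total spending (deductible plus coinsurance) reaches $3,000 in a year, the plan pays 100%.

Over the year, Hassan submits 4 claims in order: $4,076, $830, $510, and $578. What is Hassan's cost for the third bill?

$159.50

#1 ($4,076): deductible takes $775, $3,301 remains; 50% of $3,301 = $1,650.50. Patient owes $2,425.50 (running OOP $2,425.50).
#2 ($830): deductible already satisfied, so patient's share is 50% × $830 = $415. Patient owes $415 (running OOP $2,840.50).
#3 ($510): 50% coinsurance on $510 = $255. OOP would hit $3,095.50 > $3,000, so the cap limits the patient to $3,000 − $2,840.50 = $159.50.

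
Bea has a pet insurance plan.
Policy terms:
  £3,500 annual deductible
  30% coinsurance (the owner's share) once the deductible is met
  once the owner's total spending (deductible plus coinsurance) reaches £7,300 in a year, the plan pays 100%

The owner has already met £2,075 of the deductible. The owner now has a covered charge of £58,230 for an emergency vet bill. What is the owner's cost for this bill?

£5,225

Deductible still to meet: £3,500 − £2,075 = £1,425.
After the £1,425 deductible portion, £58,230 − £1,425 = £56,805 is subject to coinsurance.
Coinsurance: £56,805 × 30% = £17,041.50.
Owner responsibility before any cap: £1,425 + £17,041.50 = £18,466.50.
That would bring total out-of-pocket to £20,541.50, past the £7,300 cap. The owner is capped at £7,300 − £2,075 = £5,225 on this claim.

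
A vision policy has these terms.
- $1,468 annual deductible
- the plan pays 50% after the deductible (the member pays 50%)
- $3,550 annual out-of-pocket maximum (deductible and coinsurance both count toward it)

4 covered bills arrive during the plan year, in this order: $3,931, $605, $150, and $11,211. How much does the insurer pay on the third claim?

$75

Bill 1, $3,931: $1,468 to deductible, leaving $2,463; coinsurance $2,463 × 50% = $1,231.50. Cost to member: $2,699.50. OOP to date $2,699.50. Insurer: $3,931 − $2,699.50 = $1,231.50.
Bill 2, $605: 50% coinsurance on $605 = $302.50. Member pays $302.50; OOP now $3,002. Insurer: $605 − $302.50 = $302.50.
Bill 3, $150: deductible already satisfied, so member's share is 50% × $150 = $75. Member pays $75; OOP now $3,077. Insurer: $150 − $75 = $75.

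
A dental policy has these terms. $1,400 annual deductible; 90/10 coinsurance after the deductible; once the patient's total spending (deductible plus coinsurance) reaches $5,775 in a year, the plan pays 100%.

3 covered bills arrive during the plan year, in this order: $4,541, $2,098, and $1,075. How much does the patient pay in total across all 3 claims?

$2,031.40

Claim 1 — $4,541: deductible takes $1,400, $3,141 remains; patient's 10% is $314.10. Patient pays $1,714.10; OOP now $1,714.10.
Claim 2 — $2,098: 10% coinsurance on $2,098 = $209.80. Cost to patient: $209.80. OOP to date $1,923.90.
Claim 3 — $1,075: deductible met; 10% of $1,075 = $107.50. Cost to patient: $107.50. OOP to date $2,031.40.
Total paid by the patient: $1,714.10 + $209.80 + $107.50 = $2,031.40.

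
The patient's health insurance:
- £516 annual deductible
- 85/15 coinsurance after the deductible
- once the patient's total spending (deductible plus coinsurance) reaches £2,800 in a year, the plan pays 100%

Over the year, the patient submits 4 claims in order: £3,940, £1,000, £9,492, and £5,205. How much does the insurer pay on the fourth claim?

Claim 1 — £3,940: £516 finishes the deductible; £3,424 goes to coinsurance; coinsurance £3,424 × 15% = £513.60. Patient owes £1,029.60 (running OOP £1,029.60). Plan pays £3,940 − £1,029.60 = £2,910.40.
Claim 2 — £1,000: deductible already satisfied, so patient's share is 15% × £1,000 = £150. Cost to patient: £150. OOP to date £1,179.60. Insurer: £1,000 − £150 = £850.
Claim 3 — £9,492: deductible met; 15% of £9,492 = £1,423.80. Cost to patient: £1,423.80. OOP to date £2,603.40. Plan pays £9,492 − £1,423.80 = £8,068.20.
Claim 4 — £5,205: 15% coinsurance on £5,205 = £780.75. OOP would hit £3,384.15 > £2,800, so the cap limits the patient to £2,800 − £2,603.40 = £196.60. Insurer: £5,205 − £196.60 = £5,008.40.

£5,008.40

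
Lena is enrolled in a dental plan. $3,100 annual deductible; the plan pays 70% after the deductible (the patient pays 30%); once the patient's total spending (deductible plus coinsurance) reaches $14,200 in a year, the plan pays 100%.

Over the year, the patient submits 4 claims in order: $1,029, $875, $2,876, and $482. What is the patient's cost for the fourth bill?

$144.60

Claim 1 ($1,029): entire amount goes to the deductible. Patient pays $1,029; OOP now $1,029.
Claim 2 ($875): entire amount goes to the deductible. Cost to patient: $875. OOP to date $1,904.
Claim 3 ($2,876): $1,196 finishes the deductible; $1,680 goes to coinsurance; 30% of $1,680 = $504. Patient pays $1,700; OOP now $3,604.
Claim 4 ($482): deductible already satisfied, so patient's share is 30% × $482 = $144.60. Cost to patient: $144.60. OOP to date $3,748.60.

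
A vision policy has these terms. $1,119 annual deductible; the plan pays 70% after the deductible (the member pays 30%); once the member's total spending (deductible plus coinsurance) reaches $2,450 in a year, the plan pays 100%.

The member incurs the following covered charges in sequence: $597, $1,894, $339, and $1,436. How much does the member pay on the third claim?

Claim 1 ($597): entire amount goes to the deductible. Member pays $597; OOP now $597.
Claim 2 ($1,894): $522 to deductible, leaving $1,372; coinsurance $1,372 × 30% = $411.60. Member pays $933.60; OOP now $1,530.60.
Claim 3 ($339): deductible already satisfied, so member's share is 30% × $339 = $101.70. Member owes $101.70 (running OOP $1,632.30).

$101.70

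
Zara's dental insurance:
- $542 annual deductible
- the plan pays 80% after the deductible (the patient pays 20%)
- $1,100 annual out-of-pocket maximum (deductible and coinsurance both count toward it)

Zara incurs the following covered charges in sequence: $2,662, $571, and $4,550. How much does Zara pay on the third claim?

$19.80

#1 ($2,662): deductible takes $542, $2,120 remains; 20% of $2,120 = $424. Patient owes $966 (running OOP $966).
#2 ($571): deductible met; 20% of $571 = $114.20. Cost to patient: $114.20. OOP to date $1,080.20.
#3 ($4,550): deductible met; 20% of $4,550 = $910. That would push OOP to $1,990.20, over the $1,100 cap, so patient pays $1,100 − $1,080.20 = $19.80.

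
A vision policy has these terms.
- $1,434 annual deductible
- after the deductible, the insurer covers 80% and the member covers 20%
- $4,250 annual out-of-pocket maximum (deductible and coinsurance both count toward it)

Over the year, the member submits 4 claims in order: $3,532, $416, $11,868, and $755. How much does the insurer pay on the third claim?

$9,554.80

Claim 1 ($3,532): deductible takes $1,434, $2,098 remains; member's 20% is $419.60. Cost to member: $1,853.60. OOP to date $1,853.60. Plan pays $3,532 − $1,853.60 = $1,678.40.
Claim 2 ($416): deductible met; 20% of $416 = $83.20. Member owes $83.20 (running OOP $1,936.80). Insurer: $416 − $83.20 = $332.80.
Claim 3 ($11,868): deductible met; 20% of $11,868 = $2,373.60. Adding that to $1,936.80 gives $4,310.40, past the $4,250 cap; member pays only $4,250 − $1,936.80 = $2,313.20. Insurer: $11,868 − $2,313.20 = $9,554.80.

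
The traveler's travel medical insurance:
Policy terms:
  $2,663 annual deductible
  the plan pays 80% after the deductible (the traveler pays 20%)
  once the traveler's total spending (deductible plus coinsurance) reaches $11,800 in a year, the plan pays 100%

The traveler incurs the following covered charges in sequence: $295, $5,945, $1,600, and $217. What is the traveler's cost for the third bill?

Claim 1 ($295): entire amount goes to the deductible. Cost to traveler: $295. OOP to date $295.
Claim 2 ($5,945): deductible takes $2,368, $3,577 remains; traveler's 20% is $715.40. Cost to traveler: $3,083.40. OOP to date $3,378.40.
Claim 3 ($1,600): deductible met; 20% of $1,600 = $320. Cost to traveler: $320. OOP to date $3,698.40.

$320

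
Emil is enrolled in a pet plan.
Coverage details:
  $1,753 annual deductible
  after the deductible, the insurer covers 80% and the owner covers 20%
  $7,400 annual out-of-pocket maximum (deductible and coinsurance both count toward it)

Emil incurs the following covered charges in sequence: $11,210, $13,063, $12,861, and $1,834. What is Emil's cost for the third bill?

Claim 1 — $11,210: $1,753 finishes the deductible; $9,457 goes to coinsurance; owner's 20% is $1,891.40. Owner owes $3,644.40 (running OOP $3,644.40).
Claim 2 — $13,063: deductible met; 20% of $13,063 = $2,612.60. Cost to owner: $2,612.60. OOP to date $6,257.
Claim 3 — $12,861: deductible already satisfied, so owner's share is 20% × $12,861 = $2,572.20. OOP would hit $8,829.20 > $7,400, so the cap limits the owner to $7,400 − $6,257 = $1,143.

$1,143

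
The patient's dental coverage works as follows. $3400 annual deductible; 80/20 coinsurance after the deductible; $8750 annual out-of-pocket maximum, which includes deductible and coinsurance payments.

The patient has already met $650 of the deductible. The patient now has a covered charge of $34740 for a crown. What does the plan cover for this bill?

$26640

Remaining deductible: $3400 − $650 = $2750.
After the $2750 deductible portion, $34740 − $2750 = $31990 is subject to coinsurance.
Patient's 20% share of $31990 is $6398.
That puts the patient's cost at $2750 + $6398 = $9148 before any cap.
Year-to-date out-of-pocket would reach $650 + $9148 = $9798, above the $8750 maximum, so the patient pays only $8750 − $650 = $8100.
The insurer covers the remainder: $34740 − $8100 = $26640.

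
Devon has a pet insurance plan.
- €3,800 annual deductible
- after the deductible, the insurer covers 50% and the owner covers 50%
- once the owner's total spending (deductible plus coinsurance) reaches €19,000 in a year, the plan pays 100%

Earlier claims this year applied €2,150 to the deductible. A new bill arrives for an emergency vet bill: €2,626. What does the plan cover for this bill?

Deductible still to meet: €3,800 − €2,150 = €1,650.
After the €1,650 deductible portion, €2,626 − €1,650 = €976 is subject to coinsurance.
Owner's 50% share of €976 is €488.
That puts the owner's cost at €1,650 + €488 = €2,138 before any cap.
Year-to-date out-of-pocket becomes €2,150 + €2,138 = €4,288, still under the €19,000 maximum, so no cap applies.
Insurer pays the balance: €2,626 − €2,138 = €488.

€488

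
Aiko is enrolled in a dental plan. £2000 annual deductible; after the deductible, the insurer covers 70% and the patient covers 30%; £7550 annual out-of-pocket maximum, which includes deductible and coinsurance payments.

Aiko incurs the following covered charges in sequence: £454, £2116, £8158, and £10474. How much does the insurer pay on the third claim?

Bill 1, £454: fully absorbed by the deductible. Patient owes £454 (running OOP £454). Insurer: £454 − £454 = £0.
Bill 2, £2116: £1546 to deductible, leaving £570; coinsurance £570 × 30% = £171. Patient owes £1717 (running OOP £2171). Plan pays £2116 − £1717 = £399.
Bill 3, £8158: 30% coinsurance on £8158 = £2447.40. Patient owes £2447.40 (running OOP £4618.40). Plan pays £8158 − £2447.40 = £5710.60.

£5710.60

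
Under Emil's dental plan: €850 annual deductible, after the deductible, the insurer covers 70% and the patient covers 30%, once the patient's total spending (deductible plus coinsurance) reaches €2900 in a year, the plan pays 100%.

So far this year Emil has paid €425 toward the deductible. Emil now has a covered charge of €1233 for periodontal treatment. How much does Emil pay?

Remaining deductible: €850 − €425 = €425.
That leaves €1233 − €425 = €808 for coinsurance.
Patient's 30% share of €808 is €242.40.
Patient responsibility before any cap: €425 + €242.40 = €667.40.
Year-to-date out-of-pocket becomes €425 + €667.40 = €1092.40, still under the €2900 maximum, so no cap applies.

€667.40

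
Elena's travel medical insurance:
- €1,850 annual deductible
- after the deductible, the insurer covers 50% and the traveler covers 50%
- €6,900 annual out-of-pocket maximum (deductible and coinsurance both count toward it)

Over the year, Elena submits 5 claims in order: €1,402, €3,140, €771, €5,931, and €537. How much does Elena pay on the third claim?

#1 (€1,402): fully absorbed by the deductible. Cost to traveler: €1,402. OOP to date €1,402.
#2 (€3,140): €448 finishes the deductible; €2,692 goes to coinsurance; 50% of €2,692 = €1,346. Cost to traveler: €1,794. OOP to date €3,196.
#3 (€771): deductible already satisfied, so traveler's share is 50% × €771 = €385.50. Traveler owes €385.50 (running OOP €3,581.50).

€385.50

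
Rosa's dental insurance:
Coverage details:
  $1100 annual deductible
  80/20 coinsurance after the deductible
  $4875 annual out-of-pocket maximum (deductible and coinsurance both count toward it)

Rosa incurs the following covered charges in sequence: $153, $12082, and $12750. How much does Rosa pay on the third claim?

$1548

#1 ($153): entire amount goes to the deductible. Cost to patient: $153. OOP to date $153.
#2 ($12082): $947 finishes the deductible; $11135 goes to coinsurance; 20% of $11135 = $2227. Patient pays $3174; OOP now $3327.
#3 ($12750): 20% coinsurance on $12750 = $2550. OOP would hit $5877 > $4875, so the cap limits the patient to $4875 − $3327 = $1548.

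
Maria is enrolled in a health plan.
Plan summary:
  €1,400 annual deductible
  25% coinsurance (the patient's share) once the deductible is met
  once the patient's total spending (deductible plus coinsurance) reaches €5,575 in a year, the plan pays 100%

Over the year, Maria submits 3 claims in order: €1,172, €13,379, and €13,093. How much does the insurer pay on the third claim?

#1 (€1,172): fully absorbed by the deductible. Patient pays €1,172; OOP now €1,172. Insurer: €1,172 − €1,172 = €0.
#2 (€13,379): €228 to deductible, leaving €13,151; patient's 25% is €3,287.75. Cost to patient: €3,515.75. OOP to date €4,687.75. Plan pays €13,379 − €3,515.75 = €9,863.25.
#3 (€13,093): deductible met; 25% of €13,093 = €3,273.25. OOP would hit €7,961 > €5,575, so the cap limits the patient to €5,575 − €4,687.75 = €887.25. Plan pays €13,093 − €887.25 = €12,205.75.

€12,205.75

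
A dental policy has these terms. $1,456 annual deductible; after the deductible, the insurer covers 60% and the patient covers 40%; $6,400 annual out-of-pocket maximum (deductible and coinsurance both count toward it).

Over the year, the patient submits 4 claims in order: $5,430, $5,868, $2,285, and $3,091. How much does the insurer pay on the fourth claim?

#1 ($5,430): $1,456 to deductible, leaving $3,974; coinsurance $3,974 × 40% = $1,589.60. Cost to patient: $3,045.60. OOP to date $3,045.60. Insurer: $5,430 − $3,045.60 = $2,384.40.
#2 ($5,868): deductible met; 40% of $5,868 = $2,347.20. Patient pays $2,347.20; OOP now $5,392.80. Plan pays $5,868 − $2,347.20 = $3,520.80.
#3 ($2,285): deductible met; 40% of $2,285 = $914. Patient pays $914; OOP now $6,306.80. Plan pays $2,285 − $914 = $1,371.
#4 ($3,091): 40% coinsurance on $3,091 = $1,236.40. OOP would hit $7,543.20 > $6,400, so the cap limits the patient to $6,400 − $6,306.80 = $93.20. Plan pays $3,091 − $93.20 = $2,997.80.

$2,997.80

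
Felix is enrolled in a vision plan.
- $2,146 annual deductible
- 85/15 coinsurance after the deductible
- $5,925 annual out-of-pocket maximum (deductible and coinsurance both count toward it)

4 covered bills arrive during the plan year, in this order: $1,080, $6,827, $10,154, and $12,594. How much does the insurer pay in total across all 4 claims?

Claim 1 ($1,080): entire amount goes to the deductible. Member pays $1,080; OOP now $1,080. Plan pays $1,080 − $1,080 = $0.
Claim 2 ($6,827): $1,066 to deductible, leaving $5,761; 15% of $5,761 = $864.15. Member pays $1,930.15; OOP now $3,010.15. Plan pays $6,827 − $1,930.15 = $4,896.85.
Claim 3 ($10,154): deductible already satisfied, so member's share is 15% × $10,154 = $1,523.10. Cost to member: $1,523.10. OOP to date $4,533.25. Insurer: $10,154 − $1,523.10 = $8,630.90.
Claim 4 ($12,594): deductible already satisfied, so member's share is 15% × $12,594 = $1,889.10. Adding that to $4,533.25 gives $6,422.35, past the $5,925 cap; member pays only $5,925 − $4,533.25 = $1,391.75. Insurer: $12,594 − $1,391.75 = $11,202.25.
Insurer total = bills − member's total = $30,655 − $5,925 = $24,730.

$24,730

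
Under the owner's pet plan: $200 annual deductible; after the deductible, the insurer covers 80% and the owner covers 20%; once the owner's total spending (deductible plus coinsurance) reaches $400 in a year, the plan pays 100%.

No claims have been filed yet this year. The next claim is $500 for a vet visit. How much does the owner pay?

$260

The full $200 deductible is still open; $200 of this bill applies to it.
The remaining $300 (= $500 − $200) moves to coinsurance.
20% of $300 = $60 falls to the owner.
That puts the owner's cost at $200 + $60 = $260 before any cap.
Cumulative spending $0 + $260 = $260 stays under the $400 maximum.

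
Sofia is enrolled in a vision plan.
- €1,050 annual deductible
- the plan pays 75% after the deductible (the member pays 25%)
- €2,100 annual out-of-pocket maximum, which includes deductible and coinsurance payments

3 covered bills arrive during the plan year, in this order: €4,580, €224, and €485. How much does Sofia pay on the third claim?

Bill 1, €4,580: €1,050 finishes the deductible; €3,530 goes to coinsurance; coinsurance €3,530 × 25% = €882.50. Member owes €1,932.50 (running OOP €1,932.50).
Bill 2, €224: deductible met; 25% of €224 = €56. Member owes €56 (running OOP €1,988.50).
Bill 3, €485: deductible met; 25% of €485 = €121.25. OOP would hit €2,109.75 > €2,100, so the cap limits the member to €2,100 − €1,988.50 = €111.50.

€111.50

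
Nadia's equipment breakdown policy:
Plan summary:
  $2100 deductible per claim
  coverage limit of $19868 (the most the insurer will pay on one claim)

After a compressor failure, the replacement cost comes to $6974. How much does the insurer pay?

$4874

Subtract the deductible: $6974 − $2100 = $4874.
$4874 ≤ $19868, so the limit doesn't bind; insurer pays $4874.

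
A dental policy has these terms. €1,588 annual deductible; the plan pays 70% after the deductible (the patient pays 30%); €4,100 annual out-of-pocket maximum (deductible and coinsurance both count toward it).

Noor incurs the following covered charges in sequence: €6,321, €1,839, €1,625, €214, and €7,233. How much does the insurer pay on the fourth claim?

Claim 1 (€6,321): €1,588 to deductible, leaving €4,733; patient's 30% is €1,419.90. Patient pays €3,007.90; OOP now €3,007.90. Insurer: €6,321 − €3,007.90 = €3,313.10.
Claim 2 (€1,839): 30% coinsurance on €1,839 = €551.70. Cost to patient: €551.70. OOP to date €3,559.60. Plan pays €1,839 − €551.70 = €1,287.30.
Claim 3 (€1,625): deductible already satisfied, so patient's share is 30% × €1,625 = €487.50. Patient owes €487.50 (running OOP €4,047.10). Plan pays €1,625 − €487.50 = €1,137.50.
Claim 4 (€214): deductible met; 30% of €214 = €64.20. Adding that to €4,047.10 gives €4,111.30, past the €4,100 cap; patient pays only €4,100 − €4,047.10 = €52.90. Plan pays €214 − €52.90 = €161.10.

€161.10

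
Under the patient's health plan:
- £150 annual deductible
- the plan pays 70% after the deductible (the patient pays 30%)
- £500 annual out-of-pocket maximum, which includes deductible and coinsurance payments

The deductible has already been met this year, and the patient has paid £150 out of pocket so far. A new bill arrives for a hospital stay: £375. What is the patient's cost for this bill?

With the deductible met, the entire £375 is subject to coinsurance.
Patient's 30% share of £375 is £112.50.
Year-to-date out-of-pocket becomes £150 + £112.50 = £262.50, still under the £500 maximum, so no cap applies.

£112.50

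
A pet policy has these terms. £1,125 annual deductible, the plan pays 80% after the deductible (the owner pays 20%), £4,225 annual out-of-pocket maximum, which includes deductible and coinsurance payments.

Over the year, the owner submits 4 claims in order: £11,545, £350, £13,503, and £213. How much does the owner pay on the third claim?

£946

Claim 1 (£11,545): £1,125 to deductible, leaving £10,420; coinsurance £10,420 × 20% = £2,084. Owner pays £3,209; OOP now £3,209.
Claim 2 (£350): 20% coinsurance on £350 = £70. Cost to owner: £70. OOP to date £3,279.
Claim 3 (£13,503): 20% coinsurance on £13,503 = £2,700.60. OOP would hit £5,979.60 > £4,225, so the cap limits the owner to £4,225 − £3,279 = £946.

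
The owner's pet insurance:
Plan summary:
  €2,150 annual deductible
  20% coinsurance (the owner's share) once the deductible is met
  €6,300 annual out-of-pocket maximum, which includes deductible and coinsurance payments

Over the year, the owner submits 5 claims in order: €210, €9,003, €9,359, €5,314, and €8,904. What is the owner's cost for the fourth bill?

€865.60

Claim 1 (€210): fully absorbed by the deductible. Owner owes €210 (running OOP €210).
Claim 2 (€9,003): €1,940 to deductible, leaving €7,063; 20% of €7,063 = €1,412.60. Owner pays €3,352.60; OOP now €3,562.60.
Claim 3 (€9,359): deductible met; 20% of €9,359 = €1,871.80. Cost to owner: €1,871.80. OOP to date €5,434.40.
Claim 4 (€5,314): deductible met; 20% of €5,314 = €1,062.80. OOP would hit €6,497.20 > €6,300, so the cap limits the owner to €6,300 − €5,434.40 = €865.60.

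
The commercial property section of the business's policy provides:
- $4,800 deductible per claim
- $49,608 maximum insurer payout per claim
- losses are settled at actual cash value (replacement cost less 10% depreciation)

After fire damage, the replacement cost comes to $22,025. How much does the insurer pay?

Actual cash value after 10% depreciation: $22,025 × 90% = $19,822.50.
After the deductible, $19,822.50 − $4,800 = $15,022.50 remains.
$15,022.50 is within the $49,608 limit, so the insurer pays $15,022.50.

$15,022.50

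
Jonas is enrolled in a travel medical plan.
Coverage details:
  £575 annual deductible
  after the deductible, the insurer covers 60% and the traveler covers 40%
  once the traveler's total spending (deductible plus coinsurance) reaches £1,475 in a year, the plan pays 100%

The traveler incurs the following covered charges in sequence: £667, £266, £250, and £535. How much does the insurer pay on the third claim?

£150

Bill 1, £667: £575 to deductible, leaving £92; traveler's 40% is £36.80. Cost to traveler: £611.80. OOP to date £611.80. Plan pays £667 − £611.80 = £55.20.
Bill 2, £266: deductible already satisfied, so traveler's share is 40% × £266 = £106.40. Traveler owes £106.40 (running OOP £718.20). Plan pays £266 − £106.40 = £159.60.
Bill 3, £250: deductible met; 40% of £250 = £100. Cost to traveler: £100. OOP to date £818.20. Insurer: £250 − £100 = £150.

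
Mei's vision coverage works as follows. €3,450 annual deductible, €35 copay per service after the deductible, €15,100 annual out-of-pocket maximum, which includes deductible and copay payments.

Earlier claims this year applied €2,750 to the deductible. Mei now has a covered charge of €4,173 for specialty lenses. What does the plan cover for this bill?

€2,750 of the €3,450 deductible is already met, leaving €700.
That leaves €4,173 − €700 = €3,473 for the copay.
Copay on this service: €35.
That puts the member's cost at €700 + €35 = €735 before any cap.
Cumulative spending €2,750 + €735 = €3,485 stays under the €15,100 maximum.
The plan picks up €4,173 − €735 = €3,438.

€3,438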